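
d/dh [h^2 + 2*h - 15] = 2*h + 2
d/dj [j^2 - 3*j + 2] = 2*j - 3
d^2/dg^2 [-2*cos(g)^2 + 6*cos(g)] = -6*cos(g) + 4*cos(2*g)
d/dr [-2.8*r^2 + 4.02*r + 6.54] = 4.02 - 5.6*r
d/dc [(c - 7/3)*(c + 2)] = 2*c - 1/3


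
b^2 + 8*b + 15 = (b + 3)*(b + 5)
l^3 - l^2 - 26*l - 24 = (l - 6)*(l + 1)*(l + 4)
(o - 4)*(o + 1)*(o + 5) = o^3 + 2*o^2 - 19*o - 20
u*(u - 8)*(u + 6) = u^3 - 2*u^2 - 48*u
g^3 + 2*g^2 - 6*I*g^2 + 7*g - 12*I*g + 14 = (g + 2)*(g - 7*I)*(g + I)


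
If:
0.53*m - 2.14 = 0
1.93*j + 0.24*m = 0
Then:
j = -0.50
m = 4.04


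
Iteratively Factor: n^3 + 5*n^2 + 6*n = (n)*(n^2 + 5*n + 6) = n*(n + 2)*(n + 3)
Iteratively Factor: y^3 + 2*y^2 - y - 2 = (y + 2)*(y^2 - 1) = (y + 1)*(y + 2)*(y - 1)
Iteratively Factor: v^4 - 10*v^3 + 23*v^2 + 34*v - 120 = (v - 5)*(v^3 - 5*v^2 - 2*v + 24) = (v - 5)*(v - 4)*(v^2 - v - 6) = (v - 5)*(v - 4)*(v + 2)*(v - 3)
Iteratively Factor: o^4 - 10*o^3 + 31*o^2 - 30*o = (o - 3)*(o^3 - 7*o^2 + 10*o) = (o - 3)*(o - 2)*(o^2 - 5*o) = (o - 5)*(o - 3)*(o - 2)*(o)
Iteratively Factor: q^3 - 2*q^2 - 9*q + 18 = (q - 2)*(q^2 - 9) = (q - 2)*(q + 3)*(q - 3)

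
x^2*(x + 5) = x^3 + 5*x^2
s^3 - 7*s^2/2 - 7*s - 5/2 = (s - 5)*(s + 1/2)*(s + 1)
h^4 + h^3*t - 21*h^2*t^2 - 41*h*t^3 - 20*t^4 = (h - 5*t)*(h + t)^2*(h + 4*t)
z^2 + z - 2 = (z - 1)*(z + 2)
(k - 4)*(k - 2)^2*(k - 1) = k^4 - 9*k^3 + 28*k^2 - 36*k + 16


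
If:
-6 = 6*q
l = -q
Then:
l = 1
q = -1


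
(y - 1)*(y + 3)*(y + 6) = y^3 + 8*y^2 + 9*y - 18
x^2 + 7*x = x*(x + 7)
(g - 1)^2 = g^2 - 2*g + 1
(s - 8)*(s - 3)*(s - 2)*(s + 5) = s^4 - 8*s^3 - 19*s^2 + 182*s - 240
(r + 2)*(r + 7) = r^2 + 9*r + 14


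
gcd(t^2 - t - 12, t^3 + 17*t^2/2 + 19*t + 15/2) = t + 3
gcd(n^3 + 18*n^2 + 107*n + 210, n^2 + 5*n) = n + 5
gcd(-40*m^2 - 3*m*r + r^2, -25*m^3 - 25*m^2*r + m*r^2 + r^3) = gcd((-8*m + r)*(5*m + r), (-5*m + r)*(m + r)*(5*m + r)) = 5*m + r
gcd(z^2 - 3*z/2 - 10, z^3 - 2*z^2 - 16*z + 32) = z - 4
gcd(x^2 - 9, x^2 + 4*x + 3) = x + 3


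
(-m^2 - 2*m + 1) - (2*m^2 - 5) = -3*m^2 - 2*m + 6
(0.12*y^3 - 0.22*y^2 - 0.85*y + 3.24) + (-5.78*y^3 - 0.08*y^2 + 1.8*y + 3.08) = -5.66*y^3 - 0.3*y^2 + 0.95*y + 6.32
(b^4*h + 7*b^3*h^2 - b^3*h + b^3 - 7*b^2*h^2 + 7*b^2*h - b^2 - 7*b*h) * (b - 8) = b^5*h + 7*b^4*h^2 - 9*b^4*h + b^4 - 63*b^3*h^2 + 15*b^3*h - 9*b^3 + 56*b^2*h^2 - 63*b^2*h + 8*b^2 + 56*b*h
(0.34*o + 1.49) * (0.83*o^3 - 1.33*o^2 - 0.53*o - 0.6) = 0.2822*o^4 + 0.7845*o^3 - 2.1619*o^2 - 0.9937*o - 0.894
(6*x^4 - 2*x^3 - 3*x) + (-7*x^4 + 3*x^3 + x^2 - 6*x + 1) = -x^4 + x^3 + x^2 - 9*x + 1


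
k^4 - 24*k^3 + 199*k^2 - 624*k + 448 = (k - 8)^2*(k - 7)*(k - 1)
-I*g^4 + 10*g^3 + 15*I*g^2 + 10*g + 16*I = (g - I)*(g + 2*I)*(g + 8*I)*(-I*g + 1)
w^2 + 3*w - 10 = (w - 2)*(w + 5)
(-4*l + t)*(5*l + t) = -20*l^2 + l*t + t^2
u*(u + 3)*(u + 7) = u^3 + 10*u^2 + 21*u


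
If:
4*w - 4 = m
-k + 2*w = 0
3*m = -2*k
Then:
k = 3/2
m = -1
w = 3/4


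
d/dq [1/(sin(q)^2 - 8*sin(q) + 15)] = 2*(4 - sin(q))*cos(q)/(sin(q)^2 - 8*sin(q) + 15)^2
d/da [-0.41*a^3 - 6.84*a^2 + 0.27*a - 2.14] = -1.23*a^2 - 13.68*a + 0.27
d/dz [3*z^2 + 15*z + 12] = 6*z + 15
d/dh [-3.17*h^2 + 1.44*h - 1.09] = 1.44 - 6.34*h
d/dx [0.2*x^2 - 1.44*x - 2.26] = 0.4*x - 1.44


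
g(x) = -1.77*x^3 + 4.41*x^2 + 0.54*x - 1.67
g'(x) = -5.31*x^2 + 8.82*x + 0.54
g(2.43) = 0.29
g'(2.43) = -9.38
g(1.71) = 3.30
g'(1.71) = 0.10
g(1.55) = 3.17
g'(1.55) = 1.45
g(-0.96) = 3.44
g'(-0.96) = -12.82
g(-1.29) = 8.77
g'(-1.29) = -19.67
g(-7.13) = 860.24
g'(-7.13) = -332.29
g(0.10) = -1.57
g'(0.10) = 1.37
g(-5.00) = 327.13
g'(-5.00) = -176.31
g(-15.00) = 6956.23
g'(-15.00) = -1326.51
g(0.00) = -1.67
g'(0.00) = 0.54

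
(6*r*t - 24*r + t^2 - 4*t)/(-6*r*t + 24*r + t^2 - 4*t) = (-6*r - t)/(6*r - t)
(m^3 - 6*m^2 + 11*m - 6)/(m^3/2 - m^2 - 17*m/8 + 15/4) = 8*(m^3 - 6*m^2 + 11*m - 6)/(4*m^3 - 8*m^2 - 17*m + 30)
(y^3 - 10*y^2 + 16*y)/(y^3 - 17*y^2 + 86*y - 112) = y/(y - 7)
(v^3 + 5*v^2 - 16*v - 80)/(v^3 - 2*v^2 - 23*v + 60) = (v + 4)/(v - 3)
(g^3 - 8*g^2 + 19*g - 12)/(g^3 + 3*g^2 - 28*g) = (g^2 - 4*g + 3)/(g*(g + 7))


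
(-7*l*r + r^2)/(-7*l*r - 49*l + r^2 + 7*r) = r/(r + 7)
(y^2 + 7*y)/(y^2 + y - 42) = y/(y - 6)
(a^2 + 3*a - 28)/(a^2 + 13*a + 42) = (a - 4)/(a + 6)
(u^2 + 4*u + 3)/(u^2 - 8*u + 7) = (u^2 + 4*u + 3)/(u^2 - 8*u + 7)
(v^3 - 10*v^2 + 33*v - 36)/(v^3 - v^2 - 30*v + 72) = (v - 3)/(v + 6)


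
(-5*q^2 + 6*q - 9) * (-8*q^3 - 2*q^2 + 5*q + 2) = 40*q^5 - 38*q^4 + 35*q^3 + 38*q^2 - 33*q - 18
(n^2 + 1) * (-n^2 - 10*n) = -n^4 - 10*n^3 - n^2 - 10*n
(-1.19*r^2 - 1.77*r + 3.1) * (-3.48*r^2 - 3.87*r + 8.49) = 4.1412*r^4 + 10.7649*r^3 - 14.0412*r^2 - 27.0243*r + 26.319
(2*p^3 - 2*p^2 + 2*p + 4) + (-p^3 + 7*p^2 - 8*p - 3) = p^3 + 5*p^2 - 6*p + 1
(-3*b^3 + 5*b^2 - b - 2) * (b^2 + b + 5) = -3*b^5 + 2*b^4 - 11*b^3 + 22*b^2 - 7*b - 10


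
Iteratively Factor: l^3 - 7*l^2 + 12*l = (l - 3)*(l^2 - 4*l) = (l - 4)*(l - 3)*(l)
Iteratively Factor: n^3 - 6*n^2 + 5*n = (n - 5)*(n^2 - n) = n*(n - 5)*(n - 1)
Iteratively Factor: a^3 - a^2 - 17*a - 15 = (a + 1)*(a^2 - 2*a - 15) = (a - 5)*(a + 1)*(a + 3)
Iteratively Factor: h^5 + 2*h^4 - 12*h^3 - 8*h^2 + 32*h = (h)*(h^4 + 2*h^3 - 12*h^2 - 8*h + 32) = h*(h + 4)*(h^3 - 2*h^2 - 4*h + 8) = h*(h + 2)*(h + 4)*(h^2 - 4*h + 4) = h*(h - 2)*(h + 2)*(h + 4)*(h - 2)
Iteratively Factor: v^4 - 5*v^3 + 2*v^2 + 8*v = (v - 2)*(v^3 - 3*v^2 - 4*v) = v*(v - 2)*(v^2 - 3*v - 4) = v*(v - 4)*(v - 2)*(v + 1)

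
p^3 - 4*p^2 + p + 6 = (p - 3)*(p - 2)*(p + 1)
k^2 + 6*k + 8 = (k + 2)*(k + 4)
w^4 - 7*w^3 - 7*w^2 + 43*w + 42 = (w - 7)*(w - 3)*(w + 1)*(w + 2)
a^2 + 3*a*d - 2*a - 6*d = (a - 2)*(a + 3*d)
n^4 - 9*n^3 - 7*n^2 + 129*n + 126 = (n - 7)*(n - 6)*(n + 1)*(n + 3)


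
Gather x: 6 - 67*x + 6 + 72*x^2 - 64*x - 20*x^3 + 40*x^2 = -20*x^3 + 112*x^2 - 131*x + 12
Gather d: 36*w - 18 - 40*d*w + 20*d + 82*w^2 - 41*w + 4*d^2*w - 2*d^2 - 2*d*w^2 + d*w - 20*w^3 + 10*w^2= d^2*(4*w - 2) + d*(-2*w^2 - 39*w + 20) - 20*w^3 + 92*w^2 - 5*w - 18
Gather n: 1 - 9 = -8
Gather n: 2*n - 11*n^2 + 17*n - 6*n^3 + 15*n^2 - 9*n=-6*n^3 + 4*n^2 + 10*n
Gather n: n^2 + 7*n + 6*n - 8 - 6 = n^2 + 13*n - 14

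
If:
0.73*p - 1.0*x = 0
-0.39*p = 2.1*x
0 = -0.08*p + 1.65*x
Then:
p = 0.00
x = 0.00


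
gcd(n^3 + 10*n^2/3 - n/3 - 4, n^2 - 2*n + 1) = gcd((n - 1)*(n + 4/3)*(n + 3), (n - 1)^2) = n - 1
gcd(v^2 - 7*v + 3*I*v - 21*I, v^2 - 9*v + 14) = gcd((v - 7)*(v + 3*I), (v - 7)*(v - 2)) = v - 7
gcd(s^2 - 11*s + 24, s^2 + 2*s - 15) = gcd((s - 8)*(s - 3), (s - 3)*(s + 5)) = s - 3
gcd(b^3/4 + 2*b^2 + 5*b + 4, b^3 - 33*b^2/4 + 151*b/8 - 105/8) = 1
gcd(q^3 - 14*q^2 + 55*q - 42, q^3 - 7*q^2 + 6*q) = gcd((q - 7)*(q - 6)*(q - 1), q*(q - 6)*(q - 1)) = q^2 - 7*q + 6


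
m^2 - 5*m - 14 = (m - 7)*(m + 2)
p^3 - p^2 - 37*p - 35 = (p - 7)*(p + 1)*(p + 5)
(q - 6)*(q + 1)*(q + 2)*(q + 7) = q^4 + 4*q^3 - 37*q^2 - 124*q - 84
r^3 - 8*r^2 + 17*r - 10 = (r - 5)*(r - 2)*(r - 1)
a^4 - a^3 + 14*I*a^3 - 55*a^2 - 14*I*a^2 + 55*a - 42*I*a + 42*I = (a + 6*I)*(a + 7*I)*(-I*a + 1)*(I*a - I)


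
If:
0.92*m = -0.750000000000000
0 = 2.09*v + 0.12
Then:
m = -0.82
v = -0.06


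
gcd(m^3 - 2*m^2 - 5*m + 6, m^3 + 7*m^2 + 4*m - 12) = m^2 + m - 2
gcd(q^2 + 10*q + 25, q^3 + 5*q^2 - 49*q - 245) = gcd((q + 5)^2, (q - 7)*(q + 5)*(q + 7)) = q + 5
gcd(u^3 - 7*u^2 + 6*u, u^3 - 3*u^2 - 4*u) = u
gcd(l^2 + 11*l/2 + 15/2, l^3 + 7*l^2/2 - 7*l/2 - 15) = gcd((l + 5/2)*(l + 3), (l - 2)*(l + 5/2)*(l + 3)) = l^2 + 11*l/2 + 15/2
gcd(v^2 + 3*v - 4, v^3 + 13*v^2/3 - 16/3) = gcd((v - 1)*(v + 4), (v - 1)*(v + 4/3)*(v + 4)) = v^2 + 3*v - 4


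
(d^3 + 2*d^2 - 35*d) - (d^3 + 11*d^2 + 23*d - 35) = -9*d^2 - 58*d + 35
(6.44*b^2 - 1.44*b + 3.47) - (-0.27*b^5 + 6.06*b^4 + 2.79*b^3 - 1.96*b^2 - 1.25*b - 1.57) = 0.27*b^5 - 6.06*b^4 - 2.79*b^3 + 8.4*b^2 - 0.19*b + 5.04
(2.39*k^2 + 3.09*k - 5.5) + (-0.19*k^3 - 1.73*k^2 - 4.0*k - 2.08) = -0.19*k^3 + 0.66*k^2 - 0.91*k - 7.58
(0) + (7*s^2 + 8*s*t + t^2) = 7*s^2 + 8*s*t + t^2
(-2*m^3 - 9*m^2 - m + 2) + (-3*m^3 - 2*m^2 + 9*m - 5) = -5*m^3 - 11*m^2 + 8*m - 3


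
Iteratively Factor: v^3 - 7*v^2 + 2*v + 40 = (v - 5)*(v^2 - 2*v - 8) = (v - 5)*(v + 2)*(v - 4)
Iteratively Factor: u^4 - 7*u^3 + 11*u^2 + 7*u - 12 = (u - 4)*(u^3 - 3*u^2 - u + 3) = (u - 4)*(u + 1)*(u^2 - 4*u + 3) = (u - 4)*(u - 1)*(u + 1)*(u - 3)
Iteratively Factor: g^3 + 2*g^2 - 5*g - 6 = (g - 2)*(g^2 + 4*g + 3) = (g - 2)*(g + 1)*(g + 3)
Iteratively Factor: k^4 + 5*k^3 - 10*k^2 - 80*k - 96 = (k + 3)*(k^3 + 2*k^2 - 16*k - 32) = (k + 3)*(k + 4)*(k^2 - 2*k - 8) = (k + 2)*(k + 3)*(k + 4)*(k - 4)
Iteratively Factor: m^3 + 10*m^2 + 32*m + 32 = (m + 2)*(m^2 + 8*m + 16) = (m + 2)*(m + 4)*(m + 4)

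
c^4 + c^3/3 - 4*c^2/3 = c^2*(c - 1)*(c + 4/3)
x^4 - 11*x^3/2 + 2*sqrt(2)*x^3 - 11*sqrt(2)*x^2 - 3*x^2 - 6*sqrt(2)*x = x*(x - 6)*(x + 1/2)*(x + 2*sqrt(2))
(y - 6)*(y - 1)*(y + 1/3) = y^3 - 20*y^2/3 + 11*y/3 + 2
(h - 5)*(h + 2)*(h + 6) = h^3 + 3*h^2 - 28*h - 60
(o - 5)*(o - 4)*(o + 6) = o^3 - 3*o^2 - 34*o + 120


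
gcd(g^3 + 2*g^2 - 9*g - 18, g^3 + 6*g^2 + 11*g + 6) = g^2 + 5*g + 6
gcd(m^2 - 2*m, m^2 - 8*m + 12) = m - 2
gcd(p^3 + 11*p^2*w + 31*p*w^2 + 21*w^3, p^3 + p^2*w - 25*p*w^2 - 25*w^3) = p + w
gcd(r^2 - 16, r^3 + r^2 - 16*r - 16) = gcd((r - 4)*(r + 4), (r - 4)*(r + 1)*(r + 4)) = r^2 - 16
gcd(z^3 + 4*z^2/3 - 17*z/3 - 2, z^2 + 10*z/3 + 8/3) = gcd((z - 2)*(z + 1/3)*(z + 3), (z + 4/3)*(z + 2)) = 1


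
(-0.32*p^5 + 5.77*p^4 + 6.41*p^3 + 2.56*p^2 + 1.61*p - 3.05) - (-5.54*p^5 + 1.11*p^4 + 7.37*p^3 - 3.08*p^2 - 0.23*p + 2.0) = 5.22*p^5 + 4.66*p^4 - 0.96*p^3 + 5.64*p^2 + 1.84*p - 5.05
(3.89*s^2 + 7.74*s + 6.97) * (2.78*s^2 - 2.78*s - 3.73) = 10.8142*s^4 + 10.703*s^3 - 16.6503*s^2 - 48.2468*s - 25.9981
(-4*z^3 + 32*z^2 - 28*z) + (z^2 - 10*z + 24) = -4*z^3 + 33*z^2 - 38*z + 24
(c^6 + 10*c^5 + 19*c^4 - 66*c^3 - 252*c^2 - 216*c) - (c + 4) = c^6 + 10*c^5 + 19*c^4 - 66*c^3 - 252*c^2 - 217*c - 4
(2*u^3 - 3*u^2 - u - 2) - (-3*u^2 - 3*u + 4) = 2*u^3 + 2*u - 6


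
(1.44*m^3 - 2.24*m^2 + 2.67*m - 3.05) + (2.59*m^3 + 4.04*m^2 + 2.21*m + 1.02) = 4.03*m^3 + 1.8*m^2 + 4.88*m - 2.03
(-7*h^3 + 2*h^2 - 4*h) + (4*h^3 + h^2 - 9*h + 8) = -3*h^3 + 3*h^2 - 13*h + 8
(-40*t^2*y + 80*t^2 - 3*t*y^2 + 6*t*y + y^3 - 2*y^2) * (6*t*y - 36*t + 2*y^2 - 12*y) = -240*t^3*y^2 + 1920*t^3*y - 2880*t^3 - 98*t^2*y^3 + 784*t^2*y^2 - 1176*t^2*y + 2*y^5 - 16*y^4 + 24*y^3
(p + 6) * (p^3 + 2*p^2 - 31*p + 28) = p^4 + 8*p^3 - 19*p^2 - 158*p + 168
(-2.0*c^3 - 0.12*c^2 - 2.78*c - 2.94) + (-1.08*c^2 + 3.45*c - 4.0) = -2.0*c^3 - 1.2*c^2 + 0.67*c - 6.94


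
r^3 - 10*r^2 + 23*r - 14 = (r - 7)*(r - 2)*(r - 1)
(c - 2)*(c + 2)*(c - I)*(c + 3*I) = c^4 + 2*I*c^3 - c^2 - 8*I*c - 12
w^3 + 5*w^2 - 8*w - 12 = (w - 2)*(w + 1)*(w + 6)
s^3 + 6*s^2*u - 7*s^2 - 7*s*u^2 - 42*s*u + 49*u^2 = (s - 7)*(s - u)*(s + 7*u)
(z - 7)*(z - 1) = z^2 - 8*z + 7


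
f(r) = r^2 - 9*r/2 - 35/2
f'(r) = 2*r - 9/2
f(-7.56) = 73.67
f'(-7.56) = -19.62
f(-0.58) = -14.55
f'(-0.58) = -5.66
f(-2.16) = -3.11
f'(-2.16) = -8.82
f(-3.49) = 10.39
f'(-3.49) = -11.48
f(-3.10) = 6.06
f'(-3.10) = -10.70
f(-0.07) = -17.18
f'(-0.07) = -4.64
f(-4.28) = 20.08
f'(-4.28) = -13.06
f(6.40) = -5.34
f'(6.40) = 8.30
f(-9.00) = 104.00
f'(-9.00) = -22.50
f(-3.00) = 5.00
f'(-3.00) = -10.50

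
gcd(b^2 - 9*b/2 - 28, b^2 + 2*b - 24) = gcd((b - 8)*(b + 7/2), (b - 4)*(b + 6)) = 1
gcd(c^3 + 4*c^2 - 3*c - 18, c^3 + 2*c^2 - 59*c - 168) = c + 3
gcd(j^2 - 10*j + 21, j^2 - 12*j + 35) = j - 7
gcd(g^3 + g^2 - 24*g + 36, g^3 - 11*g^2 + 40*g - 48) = g - 3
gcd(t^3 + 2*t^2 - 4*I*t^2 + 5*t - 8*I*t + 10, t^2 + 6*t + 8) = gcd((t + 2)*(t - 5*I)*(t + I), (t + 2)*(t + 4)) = t + 2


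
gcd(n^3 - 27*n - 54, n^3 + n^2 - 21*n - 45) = n^2 + 6*n + 9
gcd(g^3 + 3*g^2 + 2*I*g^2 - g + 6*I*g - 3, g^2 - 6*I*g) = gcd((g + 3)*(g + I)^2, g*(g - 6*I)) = 1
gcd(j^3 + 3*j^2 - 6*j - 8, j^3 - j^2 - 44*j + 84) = j - 2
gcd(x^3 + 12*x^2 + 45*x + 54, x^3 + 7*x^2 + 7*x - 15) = x + 3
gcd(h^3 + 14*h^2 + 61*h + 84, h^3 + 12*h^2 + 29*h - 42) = h + 7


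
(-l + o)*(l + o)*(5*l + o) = -5*l^3 - l^2*o + 5*l*o^2 + o^3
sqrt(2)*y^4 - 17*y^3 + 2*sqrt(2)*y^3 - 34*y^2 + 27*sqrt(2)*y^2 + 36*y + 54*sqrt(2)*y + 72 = (y + 2)*(y - 6*sqrt(2))*(y - 3*sqrt(2))*(sqrt(2)*y + 1)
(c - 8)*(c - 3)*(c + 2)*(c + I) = c^4 - 9*c^3 + I*c^3 + 2*c^2 - 9*I*c^2 + 48*c + 2*I*c + 48*I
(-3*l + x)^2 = 9*l^2 - 6*l*x + x^2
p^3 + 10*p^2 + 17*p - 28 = (p - 1)*(p + 4)*(p + 7)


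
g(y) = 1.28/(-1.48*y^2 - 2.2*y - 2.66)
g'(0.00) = 0.40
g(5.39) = -0.02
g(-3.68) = -0.09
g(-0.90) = -0.68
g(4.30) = -0.03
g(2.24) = -0.09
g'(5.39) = 0.01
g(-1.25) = -0.58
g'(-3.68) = -0.05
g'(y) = 1.28*(2.96*y + 2.2)/(-1.48*y^2 - 2.2*y - 2.66)^2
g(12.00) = -0.01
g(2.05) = -0.10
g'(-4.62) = -0.03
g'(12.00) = 0.00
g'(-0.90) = -0.17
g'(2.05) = 0.06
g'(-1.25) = -0.39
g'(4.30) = 0.01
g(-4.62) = -0.05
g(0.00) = -0.48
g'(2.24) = 0.05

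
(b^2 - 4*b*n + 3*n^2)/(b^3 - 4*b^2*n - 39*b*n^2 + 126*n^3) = (b - n)/(b^2 - b*n - 42*n^2)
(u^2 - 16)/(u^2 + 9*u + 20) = (u - 4)/(u + 5)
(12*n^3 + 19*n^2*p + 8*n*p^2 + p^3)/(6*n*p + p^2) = (12*n^3 + 19*n^2*p + 8*n*p^2 + p^3)/(p*(6*n + p))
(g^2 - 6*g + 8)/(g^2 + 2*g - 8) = (g - 4)/(g + 4)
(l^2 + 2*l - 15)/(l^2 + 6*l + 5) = (l - 3)/(l + 1)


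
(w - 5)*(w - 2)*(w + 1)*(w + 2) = w^4 - 4*w^3 - 9*w^2 + 16*w + 20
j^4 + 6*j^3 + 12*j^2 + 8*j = j*(j + 2)^3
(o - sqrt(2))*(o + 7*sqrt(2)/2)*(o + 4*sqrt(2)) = o^3 + 13*sqrt(2)*o^2/2 + 13*o - 28*sqrt(2)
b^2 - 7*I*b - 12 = (b - 4*I)*(b - 3*I)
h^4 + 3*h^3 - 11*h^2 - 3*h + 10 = (h - 2)*(h - 1)*(h + 1)*(h + 5)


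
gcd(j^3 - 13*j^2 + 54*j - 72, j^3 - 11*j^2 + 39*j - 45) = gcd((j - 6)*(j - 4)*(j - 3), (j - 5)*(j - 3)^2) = j - 3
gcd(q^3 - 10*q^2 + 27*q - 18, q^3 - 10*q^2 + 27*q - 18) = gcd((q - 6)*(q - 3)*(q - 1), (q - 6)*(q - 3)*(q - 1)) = q^3 - 10*q^2 + 27*q - 18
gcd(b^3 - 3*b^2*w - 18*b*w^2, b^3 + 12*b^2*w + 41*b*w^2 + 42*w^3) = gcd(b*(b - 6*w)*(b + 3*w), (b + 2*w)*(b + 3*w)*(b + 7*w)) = b + 3*w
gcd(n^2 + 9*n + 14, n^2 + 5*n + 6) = n + 2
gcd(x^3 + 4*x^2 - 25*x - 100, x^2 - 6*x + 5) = x - 5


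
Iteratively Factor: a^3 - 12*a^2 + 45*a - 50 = (a - 5)*(a^2 - 7*a + 10) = (a - 5)*(a - 2)*(a - 5)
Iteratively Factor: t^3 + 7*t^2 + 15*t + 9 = (t + 1)*(t^2 + 6*t + 9) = (t + 1)*(t + 3)*(t + 3)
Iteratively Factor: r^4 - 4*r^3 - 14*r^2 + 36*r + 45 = (r + 1)*(r^3 - 5*r^2 - 9*r + 45) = (r - 3)*(r + 1)*(r^2 - 2*r - 15) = (r - 5)*(r - 3)*(r + 1)*(r + 3)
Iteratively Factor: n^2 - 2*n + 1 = (n - 1)*(n - 1)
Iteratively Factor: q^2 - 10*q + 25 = (q - 5)*(q - 5)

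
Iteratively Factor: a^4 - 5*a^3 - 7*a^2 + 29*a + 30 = (a + 2)*(a^3 - 7*a^2 + 7*a + 15) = (a - 3)*(a + 2)*(a^2 - 4*a - 5) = (a - 5)*(a - 3)*(a + 2)*(a + 1)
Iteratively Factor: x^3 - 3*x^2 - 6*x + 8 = (x - 1)*(x^2 - 2*x - 8) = (x - 4)*(x - 1)*(x + 2)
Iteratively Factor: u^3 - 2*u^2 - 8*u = (u + 2)*(u^2 - 4*u) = u*(u + 2)*(u - 4)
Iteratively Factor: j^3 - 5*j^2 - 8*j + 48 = (j - 4)*(j^2 - j - 12) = (j - 4)^2*(j + 3)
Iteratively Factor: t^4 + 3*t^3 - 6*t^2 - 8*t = (t + 1)*(t^3 + 2*t^2 - 8*t) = (t + 1)*(t + 4)*(t^2 - 2*t) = (t - 2)*(t + 1)*(t + 4)*(t)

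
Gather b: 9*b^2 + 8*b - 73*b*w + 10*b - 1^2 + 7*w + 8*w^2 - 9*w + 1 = 9*b^2 + b*(18 - 73*w) + 8*w^2 - 2*w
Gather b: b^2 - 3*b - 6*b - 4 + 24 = b^2 - 9*b + 20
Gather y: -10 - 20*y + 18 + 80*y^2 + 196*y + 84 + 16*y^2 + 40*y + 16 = 96*y^2 + 216*y + 108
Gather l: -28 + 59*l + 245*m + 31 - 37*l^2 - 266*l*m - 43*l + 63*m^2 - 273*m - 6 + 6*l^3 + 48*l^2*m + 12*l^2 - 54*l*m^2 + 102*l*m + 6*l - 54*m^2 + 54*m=6*l^3 + l^2*(48*m - 25) + l*(-54*m^2 - 164*m + 22) + 9*m^2 + 26*m - 3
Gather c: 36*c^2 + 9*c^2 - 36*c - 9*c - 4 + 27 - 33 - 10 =45*c^2 - 45*c - 20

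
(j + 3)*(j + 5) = j^2 + 8*j + 15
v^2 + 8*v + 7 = (v + 1)*(v + 7)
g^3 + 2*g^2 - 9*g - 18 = (g - 3)*(g + 2)*(g + 3)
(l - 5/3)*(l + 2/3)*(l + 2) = l^3 + l^2 - 28*l/9 - 20/9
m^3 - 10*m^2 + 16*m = m*(m - 8)*(m - 2)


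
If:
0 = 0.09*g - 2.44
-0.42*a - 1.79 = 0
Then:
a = -4.26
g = 27.11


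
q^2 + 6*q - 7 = (q - 1)*(q + 7)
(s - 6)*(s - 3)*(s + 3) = s^3 - 6*s^2 - 9*s + 54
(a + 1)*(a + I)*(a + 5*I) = a^3 + a^2 + 6*I*a^2 - 5*a + 6*I*a - 5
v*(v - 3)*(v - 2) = v^3 - 5*v^2 + 6*v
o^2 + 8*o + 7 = (o + 1)*(o + 7)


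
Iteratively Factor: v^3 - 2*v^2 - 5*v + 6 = (v + 2)*(v^2 - 4*v + 3) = (v - 1)*(v + 2)*(v - 3)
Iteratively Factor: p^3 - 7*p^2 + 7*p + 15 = (p + 1)*(p^2 - 8*p + 15) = (p - 3)*(p + 1)*(p - 5)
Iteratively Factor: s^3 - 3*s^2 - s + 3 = (s + 1)*(s^2 - 4*s + 3) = (s - 3)*(s + 1)*(s - 1)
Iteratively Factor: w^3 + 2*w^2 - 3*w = (w - 1)*(w^2 + 3*w) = w*(w - 1)*(w + 3)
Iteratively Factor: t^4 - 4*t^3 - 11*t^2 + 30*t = (t)*(t^3 - 4*t^2 - 11*t + 30) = t*(t + 3)*(t^2 - 7*t + 10) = t*(t - 2)*(t + 3)*(t - 5)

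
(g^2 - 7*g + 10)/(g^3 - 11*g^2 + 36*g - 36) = (g - 5)/(g^2 - 9*g + 18)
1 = 1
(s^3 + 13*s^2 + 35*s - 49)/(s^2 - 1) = (s^2 + 14*s + 49)/(s + 1)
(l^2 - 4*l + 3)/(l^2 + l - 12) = (l - 1)/(l + 4)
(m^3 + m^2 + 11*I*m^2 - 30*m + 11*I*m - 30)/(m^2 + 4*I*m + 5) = (m^2 + m*(1 + 6*I) + 6*I)/(m - I)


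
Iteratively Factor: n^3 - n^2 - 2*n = (n + 1)*(n^2 - 2*n) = (n - 2)*(n + 1)*(n)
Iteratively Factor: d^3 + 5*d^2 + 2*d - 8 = (d - 1)*(d^2 + 6*d + 8) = (d - 1)*(d + 4)*(d + 2)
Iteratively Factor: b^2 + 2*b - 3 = (b + 3)*(b - 1)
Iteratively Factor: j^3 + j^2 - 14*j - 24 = (j - 4)*(j^2 + 5*j + 6) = (j - 4)*(j + 3)*(j + 2)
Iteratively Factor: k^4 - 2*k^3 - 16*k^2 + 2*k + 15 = (k + 1)*(k^3 - 3*k^2 - 13*k + 15) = (k - 5)*(k + 1)*(k^2 + 2*k - 3) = (k - 5)*(k + 1)*(k + 3)*(k - 1)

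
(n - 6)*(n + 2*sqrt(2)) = n^2 - 6*n + 2*sqrt(2)*n - 12*sqrt(2)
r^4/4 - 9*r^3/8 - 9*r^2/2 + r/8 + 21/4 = (r/4 + 1/2)*(r - 7)*(r - 1)*(r + 3/2)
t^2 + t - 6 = (t - 2)*(t + 3)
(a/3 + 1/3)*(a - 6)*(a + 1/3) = a^3/3 - 14*a^2/9 - 23*a/9 - 2/3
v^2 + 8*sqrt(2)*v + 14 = (v + sqrt(2))*(v + 7*sqrt(2))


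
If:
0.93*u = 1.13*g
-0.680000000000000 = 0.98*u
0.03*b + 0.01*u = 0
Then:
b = 0.23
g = -0.57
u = -0.69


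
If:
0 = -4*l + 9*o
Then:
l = 9*o/4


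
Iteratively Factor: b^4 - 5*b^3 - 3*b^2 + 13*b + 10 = (b - 5)*(b^3 - 3*b - 2) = (b - 5)*(b - 2)*(b^2 + 2*b + 1) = (b - 5)*(b - 2)*(b + 1)*(b + 1)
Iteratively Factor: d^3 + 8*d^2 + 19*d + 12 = (d + 3)*(d^2 + 5*d + 4) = (d + 1)*(d + 3)*(d + 4)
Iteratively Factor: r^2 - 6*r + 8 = (r - 4)*(r - 2)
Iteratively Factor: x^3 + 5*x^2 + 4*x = (x + 4)*(x^2 + x) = (x + 1)*(x + 4)*(x)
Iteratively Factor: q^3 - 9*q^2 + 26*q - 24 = (q - 3)*(q^2 - 6*q + 8) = (q - 3)*(q - 2)*(q - 4)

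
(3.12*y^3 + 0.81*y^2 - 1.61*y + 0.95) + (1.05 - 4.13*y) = 3.12*y^3 + 0.81*y^2 - 5.74*y + 2.0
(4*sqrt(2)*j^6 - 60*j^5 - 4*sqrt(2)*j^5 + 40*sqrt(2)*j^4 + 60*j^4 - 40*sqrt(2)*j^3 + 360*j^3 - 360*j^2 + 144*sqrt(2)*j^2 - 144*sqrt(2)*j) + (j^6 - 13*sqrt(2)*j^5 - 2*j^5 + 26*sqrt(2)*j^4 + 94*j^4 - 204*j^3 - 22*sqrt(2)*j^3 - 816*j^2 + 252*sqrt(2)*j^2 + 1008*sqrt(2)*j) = j^6 + 4*sqrt(2)*j^6 - 62*j^5 - 17*sqrt(2)*j^5 + 66*sqrt(2)*j^4 + 154*j^4 - 62*sqrt(2)*j^3 + 156*j^3 - 1176*j^2 + 396*sqrt(2)*j^2 + 864*sqrt(2)*j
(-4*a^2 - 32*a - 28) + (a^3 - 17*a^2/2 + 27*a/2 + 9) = a^3 - 25*a^2/2 - 37*a/2 - 19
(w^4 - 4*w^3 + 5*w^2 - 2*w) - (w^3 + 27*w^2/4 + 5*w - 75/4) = w^4 - 5*w^3 - 7*w^2/4 - 7*w + 75/4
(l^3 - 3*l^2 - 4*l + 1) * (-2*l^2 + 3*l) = -2*l^5 + 9*l^4 - l^3 - 14*l^2 + 3*l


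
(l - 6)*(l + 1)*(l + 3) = l^3 - 2*l^2 - 21*l - 18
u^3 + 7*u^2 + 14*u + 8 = (u + 1)*(u + 2)*(u + 4)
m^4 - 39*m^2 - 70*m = m*(m - 7)*(m + 2)*(m + 5)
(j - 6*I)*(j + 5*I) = j^2 - I*j + 30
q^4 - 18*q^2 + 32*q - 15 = (q - 3)*(q - 1)^2*(q + 5)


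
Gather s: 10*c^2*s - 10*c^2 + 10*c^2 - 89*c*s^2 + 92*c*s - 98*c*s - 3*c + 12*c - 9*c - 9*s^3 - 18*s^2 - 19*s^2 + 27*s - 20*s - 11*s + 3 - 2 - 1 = -9*s^3 + s^2*(-89*c - 37) + s*(10*c^2 - 6*c - 4)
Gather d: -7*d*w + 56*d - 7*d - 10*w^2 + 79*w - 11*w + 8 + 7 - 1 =d*(49 - 7*w) - 10*w^2 + 68*w + 14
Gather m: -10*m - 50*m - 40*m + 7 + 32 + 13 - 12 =40 - 100*m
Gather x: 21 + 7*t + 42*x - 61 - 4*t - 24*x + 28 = 3*t + 18*x - 12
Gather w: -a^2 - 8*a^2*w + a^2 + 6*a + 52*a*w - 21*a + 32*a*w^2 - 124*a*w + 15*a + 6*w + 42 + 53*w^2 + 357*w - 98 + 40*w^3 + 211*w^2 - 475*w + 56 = 40*w^3 + w^2*(32*a + 264) + w*(-8*a^2 - 72*a - 112)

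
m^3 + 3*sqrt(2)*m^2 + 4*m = m*(m + sqrt(2))*(m + 2*sqrt(2))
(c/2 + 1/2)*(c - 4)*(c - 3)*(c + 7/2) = c^4/2 - 5*c^3/4 - 8*c^2 + 59*c/4 + 21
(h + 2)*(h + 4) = h^2 + 6*h + 8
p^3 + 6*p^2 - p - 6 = (p - 1)*(p + 1)*(p + 6)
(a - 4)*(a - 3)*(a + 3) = a^3 - 4*a^2 - 9*a + 36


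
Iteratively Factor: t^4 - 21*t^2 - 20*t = (t + 4)*(t^3 - 4*t^2 - 5*t) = t*(t + 4)*(t^2 - 4*t - 5) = t*(t - 5)*(t + 4)*(t + 1)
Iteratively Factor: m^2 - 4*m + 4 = (m - 2)*(m - 2)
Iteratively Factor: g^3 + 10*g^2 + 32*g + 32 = (g + 4)*(g^2 + 6*g + 8) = (g + 2)*(g + 4)*(g + 4)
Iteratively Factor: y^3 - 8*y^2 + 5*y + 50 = (y - 5)*(y^2 - 3*y - 10) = (y - 5)*(y + 2)*(y - 5)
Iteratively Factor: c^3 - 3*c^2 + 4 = (c + 1)*(c^2 - 4*c + 4) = (c - 2)*(c + 1)*(c - 2)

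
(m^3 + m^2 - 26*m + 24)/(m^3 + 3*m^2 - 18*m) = (m^2 - 5*m + 4)/(m*(m - 3))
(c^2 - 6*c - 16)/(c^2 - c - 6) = (c - 8)/(c - 3)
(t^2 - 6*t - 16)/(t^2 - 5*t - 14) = (t - 8)/(t - 7)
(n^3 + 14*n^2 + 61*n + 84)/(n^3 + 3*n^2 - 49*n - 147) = (n + 4)/(n - 7)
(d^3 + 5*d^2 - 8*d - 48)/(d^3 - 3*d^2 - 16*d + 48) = (d + 4)/(d - 4)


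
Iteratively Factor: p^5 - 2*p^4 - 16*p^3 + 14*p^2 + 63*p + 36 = (p + 1)*(p^4 - 3*p^3 - 13*p^2 + 27*p + 36) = (p + 1)^2*(p^3 - 4*p^2 - 9*p + 36) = (p + 1)^2*(p + 3)*(p^2 - 7*p + 12) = (p - 3)*(p + 1)^2*(p + 3)*(p - 4)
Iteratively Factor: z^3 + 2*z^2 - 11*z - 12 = (z - 3)*(z^2 + 5*z + 4) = (z - 3)*(z + 1)*(z + 4)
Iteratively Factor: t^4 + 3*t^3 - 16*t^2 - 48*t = (t)*(t^3 + 3*t^2 - 16*t - 48) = t*(t + 4)*(t^2 - t - 12) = t*(t + 3)*(t + 4)*(t - 4)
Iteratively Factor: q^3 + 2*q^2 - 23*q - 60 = (q + 4)*(q^2 - 2*q - 15) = (q + 3)*(q + 4)*(q - 5)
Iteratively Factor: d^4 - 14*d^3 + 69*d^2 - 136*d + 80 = (d - 5)*(d^3 - 9*d^2 + 24*d - 16) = (d - 5)*(d - 4)*(d^2 - 5*d + 4) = (d - 5)*(d - 4)*(d - 1)*(d - 4)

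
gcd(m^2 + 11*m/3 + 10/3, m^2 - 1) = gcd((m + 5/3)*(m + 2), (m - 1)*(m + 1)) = 1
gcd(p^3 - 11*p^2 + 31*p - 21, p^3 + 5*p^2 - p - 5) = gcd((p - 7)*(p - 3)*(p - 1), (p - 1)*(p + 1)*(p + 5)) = p - 1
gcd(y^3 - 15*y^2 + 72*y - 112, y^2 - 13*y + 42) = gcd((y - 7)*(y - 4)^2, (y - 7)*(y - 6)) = y - 7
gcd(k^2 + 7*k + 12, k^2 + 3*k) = k + 3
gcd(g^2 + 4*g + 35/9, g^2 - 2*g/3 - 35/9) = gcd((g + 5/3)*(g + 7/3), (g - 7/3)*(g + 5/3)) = g + 5/3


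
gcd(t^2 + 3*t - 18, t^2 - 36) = t + 6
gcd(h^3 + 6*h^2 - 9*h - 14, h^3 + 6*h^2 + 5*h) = h + 1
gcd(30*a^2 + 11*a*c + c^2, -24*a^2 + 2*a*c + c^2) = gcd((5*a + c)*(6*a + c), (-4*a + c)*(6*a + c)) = 6*a + c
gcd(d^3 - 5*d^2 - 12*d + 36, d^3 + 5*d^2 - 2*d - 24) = d^2 + d - 6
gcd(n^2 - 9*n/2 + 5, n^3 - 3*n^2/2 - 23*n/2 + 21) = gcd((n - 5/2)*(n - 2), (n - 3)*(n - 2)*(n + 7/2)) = n - 2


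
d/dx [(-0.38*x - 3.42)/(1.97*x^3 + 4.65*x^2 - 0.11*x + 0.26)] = (1.4972*x^3 + 21.9792*x^2 + 31.806*x - 0.475)/(3.8809*x^6 + 18.321*x^5 + 21.1891*x^4 + 0.00139999999999985*x^3 + 2.4301*x^2 - 0.0572*x + 0.0676)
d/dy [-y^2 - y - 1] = -2*y - 1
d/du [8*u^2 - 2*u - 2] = 16*u - 2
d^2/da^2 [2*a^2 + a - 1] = 4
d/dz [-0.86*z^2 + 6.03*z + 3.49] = 6.03 - 1.72*z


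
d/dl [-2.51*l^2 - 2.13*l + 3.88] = -5.02*l - 2.13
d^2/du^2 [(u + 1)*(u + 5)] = 2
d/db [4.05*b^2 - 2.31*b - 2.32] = 8.1*b - 2.31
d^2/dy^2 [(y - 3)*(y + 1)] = 2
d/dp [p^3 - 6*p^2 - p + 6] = 3*p^2 - 12*p - 1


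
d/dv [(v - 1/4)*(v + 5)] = 2*v + 19/4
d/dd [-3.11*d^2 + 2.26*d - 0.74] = 2.26 - 6.22*d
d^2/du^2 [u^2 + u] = 2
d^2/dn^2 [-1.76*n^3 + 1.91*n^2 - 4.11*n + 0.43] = 3.82 - 10.56*n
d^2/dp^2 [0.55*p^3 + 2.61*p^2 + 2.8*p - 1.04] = 3.3*p + 5.22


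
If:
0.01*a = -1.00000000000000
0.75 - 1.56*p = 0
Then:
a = -100.00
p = 0.48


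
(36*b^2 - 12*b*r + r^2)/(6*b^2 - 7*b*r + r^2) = (-6*b + r)/(-b + r)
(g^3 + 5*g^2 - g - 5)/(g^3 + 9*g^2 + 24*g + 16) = (g^2 + 4*g - 5)/(g^2 + 8*g + 16)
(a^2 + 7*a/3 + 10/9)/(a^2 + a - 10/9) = (3*a + 2)/(3*a - 2)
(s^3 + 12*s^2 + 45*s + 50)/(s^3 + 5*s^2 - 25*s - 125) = (s + 2)/(s - 5)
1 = 1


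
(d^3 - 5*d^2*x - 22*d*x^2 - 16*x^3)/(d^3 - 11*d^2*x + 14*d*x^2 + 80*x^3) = (-d - x)/(-d + 5*x)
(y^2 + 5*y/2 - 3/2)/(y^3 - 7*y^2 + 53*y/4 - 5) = 2*(y + 3)/(2*y^2 - 13*y + 20)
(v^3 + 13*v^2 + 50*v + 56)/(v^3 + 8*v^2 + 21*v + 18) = (v^2 + 11*v + 28)/(v^2 + 6*v + 9)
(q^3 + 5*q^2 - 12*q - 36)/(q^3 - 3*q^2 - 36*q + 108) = (q + 2)/(q - 6)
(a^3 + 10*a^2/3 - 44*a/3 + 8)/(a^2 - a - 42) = (3*a^2 - 8*a + 4)/(3*(a - 7))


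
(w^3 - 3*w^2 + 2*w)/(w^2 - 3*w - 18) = w*(-w^2 + 3*w - 2)/(-w^2 + 3*w + 18)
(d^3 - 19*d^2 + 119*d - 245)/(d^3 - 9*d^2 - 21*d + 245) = (d - 5)/(d + 5)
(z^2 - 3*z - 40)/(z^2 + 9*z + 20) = (z - 8)/(z + 4)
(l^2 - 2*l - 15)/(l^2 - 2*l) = (l^2 - 2*l - 15)/(l*(l - 2))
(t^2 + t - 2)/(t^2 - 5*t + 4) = (t + 2)/(t - 4)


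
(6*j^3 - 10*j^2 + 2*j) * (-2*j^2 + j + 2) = -12*j^5 + 26*j^4 - 2*j^3 - 18*j^2 + 4*j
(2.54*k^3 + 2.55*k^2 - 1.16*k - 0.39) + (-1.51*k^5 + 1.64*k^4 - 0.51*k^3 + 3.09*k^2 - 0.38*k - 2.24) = -1.51*k^5 + 1.64*k^4 + 2.03*k^3 + 5.64*k^2 - 1.54*k - 2.63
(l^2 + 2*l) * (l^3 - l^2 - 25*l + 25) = l^5 + l^4 - 27*l^3 - 25*l^2 + 50*l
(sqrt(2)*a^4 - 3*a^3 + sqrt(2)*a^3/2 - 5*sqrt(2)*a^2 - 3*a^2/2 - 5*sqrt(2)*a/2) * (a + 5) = sqrt(2)*a^5 - 3*a^4 + 11*sqrt(2)*a^4/2 - 33*a^3/2 - 5*sqrt(2)*a^3/2 - 55*sqrt(2)*a^2/2 - 15*a^2/2 - 25*sqrt(2)*a/2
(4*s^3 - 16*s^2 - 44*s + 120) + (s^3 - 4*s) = 5*s^3 - 16*s^2 - 48*s + 120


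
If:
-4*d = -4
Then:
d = 1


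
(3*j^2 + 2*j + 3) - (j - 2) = 3*j^2 + j + 5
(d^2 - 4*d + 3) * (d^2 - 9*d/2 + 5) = d^4 - 17*d^3/2 + 26*d^2 - 67*d/2 + 15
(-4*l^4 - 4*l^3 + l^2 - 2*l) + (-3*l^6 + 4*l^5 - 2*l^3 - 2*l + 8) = -3*l^6 + 4*l^5 - 4*l^4 - 6*l^3 + l^2 - 4*l + 8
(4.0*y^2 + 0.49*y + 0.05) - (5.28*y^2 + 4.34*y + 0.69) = -1.28*y^2 - 3.85*y - 0.64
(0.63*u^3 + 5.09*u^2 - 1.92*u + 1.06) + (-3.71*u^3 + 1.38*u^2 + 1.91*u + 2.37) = -3.08*u^3 + 6.47*u^2 - 0.01*u + 3.43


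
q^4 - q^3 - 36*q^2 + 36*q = q*(q - 6)*(q - 1)*(q + 6)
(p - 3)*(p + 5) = p^2 + 2*p - 15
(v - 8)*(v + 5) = v^2 - 3*v - 40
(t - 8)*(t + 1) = t^2 - 7*t - 8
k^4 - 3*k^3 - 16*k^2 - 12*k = k*(k - 6)*(k + 1)*(k + 2)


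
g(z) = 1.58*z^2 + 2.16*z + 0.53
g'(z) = 3.16*z + 2.16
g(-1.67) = 1.33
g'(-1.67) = -3.12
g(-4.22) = 19.55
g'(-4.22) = -11.18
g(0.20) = 1.03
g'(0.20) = 2.79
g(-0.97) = -0.08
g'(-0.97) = -0.91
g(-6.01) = 44.62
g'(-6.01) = -16.83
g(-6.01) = 44.62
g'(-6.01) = -16.83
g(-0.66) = -0.21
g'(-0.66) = 0.07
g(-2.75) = 6.54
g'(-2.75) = -6.53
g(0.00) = 0.53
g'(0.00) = 2.16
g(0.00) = 0.53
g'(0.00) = 2.16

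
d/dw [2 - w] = -1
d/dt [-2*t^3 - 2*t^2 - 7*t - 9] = -6*t^2 - 4*t - 7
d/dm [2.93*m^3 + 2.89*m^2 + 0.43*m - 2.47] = 8.79*m^2 + 5.78*m + 0.43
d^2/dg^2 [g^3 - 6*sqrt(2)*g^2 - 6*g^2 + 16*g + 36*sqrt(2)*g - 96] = 6*g - 12*sqrt(2) - 12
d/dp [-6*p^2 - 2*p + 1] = -12*p - 2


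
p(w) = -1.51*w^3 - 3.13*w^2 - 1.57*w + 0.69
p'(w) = -4.53*w^2 - 6.26*w - 1.57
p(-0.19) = 0.89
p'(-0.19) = -0.54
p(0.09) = 0.52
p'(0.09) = -2.17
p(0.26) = 0.04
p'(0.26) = -3.50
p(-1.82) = 2.28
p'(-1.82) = -5.18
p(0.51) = -1.13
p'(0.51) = -5.94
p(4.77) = -241.90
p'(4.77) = -134.50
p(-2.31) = 6.23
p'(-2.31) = -11.28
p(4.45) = -201.34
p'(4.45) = -119.13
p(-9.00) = 862.08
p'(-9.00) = -312.16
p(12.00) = -3078.15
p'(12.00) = -729.01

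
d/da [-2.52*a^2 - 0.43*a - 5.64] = -5.04*a - 0.43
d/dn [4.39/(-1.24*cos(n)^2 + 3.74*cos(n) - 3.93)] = (16.4186 - 10.8872*cos(n))*sin(n)/(1.24*cos(n)^2 - 3.74*cos(n) + 3.93)^2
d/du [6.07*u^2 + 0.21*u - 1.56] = 12.14*u + 0.21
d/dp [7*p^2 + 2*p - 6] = 14*p + 2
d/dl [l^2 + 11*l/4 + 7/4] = 2*l + 11/4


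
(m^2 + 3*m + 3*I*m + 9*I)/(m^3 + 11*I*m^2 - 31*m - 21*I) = (m + 3)/(m^2 + 8*I*m - 7)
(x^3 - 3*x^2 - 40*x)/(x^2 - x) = (x^2 - 3*x - 40)/(x - 1)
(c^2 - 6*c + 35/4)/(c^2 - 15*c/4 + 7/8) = 2*(2*c - 5)/(4*c - 1)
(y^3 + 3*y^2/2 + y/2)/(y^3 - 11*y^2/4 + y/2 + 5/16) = 8*y*(2*y^2 + 3*y + 1)/(16*y^3 - 44*y^2 + 8*y + 5)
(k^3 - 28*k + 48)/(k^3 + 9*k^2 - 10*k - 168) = (k - 2)/(k + 7)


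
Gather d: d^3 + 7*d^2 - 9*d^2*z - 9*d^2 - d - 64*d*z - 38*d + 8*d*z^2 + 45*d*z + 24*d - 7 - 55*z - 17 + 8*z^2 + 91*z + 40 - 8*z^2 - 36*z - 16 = d^3 + d^2*(-9*z - 2) + d*(8*z^2 - 19*z - 15)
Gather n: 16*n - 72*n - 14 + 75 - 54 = 7 - 56*n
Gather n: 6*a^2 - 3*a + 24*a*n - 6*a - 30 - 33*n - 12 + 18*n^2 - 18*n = 6*a^2 - 9*a + 18*n^2 + n*(24*a - 51) - 42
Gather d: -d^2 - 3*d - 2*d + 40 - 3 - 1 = -d^2 - 5*d + 36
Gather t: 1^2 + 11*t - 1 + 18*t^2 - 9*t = 18*t^2 + 2*t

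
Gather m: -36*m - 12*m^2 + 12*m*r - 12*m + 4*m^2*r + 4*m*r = m^2*(4*r - 12) + m*(16*r - 48)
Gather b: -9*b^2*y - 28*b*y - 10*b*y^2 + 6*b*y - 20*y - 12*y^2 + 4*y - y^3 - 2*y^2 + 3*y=-9*b^2*y + b*(-10*y^2 - 22*y) - y^3 - 14*y^2 - 13*y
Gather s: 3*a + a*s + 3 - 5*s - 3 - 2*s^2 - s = 3*a - 2*s^2 + s*(a - 6)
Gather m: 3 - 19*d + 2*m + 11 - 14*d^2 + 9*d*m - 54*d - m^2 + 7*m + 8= -14*d^2 - 73*d - m^2 + m*(9*d + 9) + 22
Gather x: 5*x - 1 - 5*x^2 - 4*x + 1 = -5*x^2 + x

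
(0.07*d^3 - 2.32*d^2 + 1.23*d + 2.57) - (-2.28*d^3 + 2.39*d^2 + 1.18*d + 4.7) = 2.35*d^3 - 4.71*d^2 + 0.05*d - 2.13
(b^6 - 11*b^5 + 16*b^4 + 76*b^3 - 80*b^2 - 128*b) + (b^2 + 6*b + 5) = b^6 - 11*b^5 + 16*b^4 + 76*b^3 - 79*b^2 - 122*b + 5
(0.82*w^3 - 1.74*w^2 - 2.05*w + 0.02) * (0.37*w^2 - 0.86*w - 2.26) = 0.3034*w^5 - 1.349*w^4 - 1.1153*w^3 + 5.7028*w^2 + 4.6158*w - 0.0452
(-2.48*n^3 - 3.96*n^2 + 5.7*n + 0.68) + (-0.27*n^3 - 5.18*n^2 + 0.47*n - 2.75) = -2.75*n^3 - 9.14*n^2 + 6.17*n - 2.07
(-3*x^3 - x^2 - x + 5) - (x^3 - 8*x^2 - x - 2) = -4*x^3 + 7*x^2 + 7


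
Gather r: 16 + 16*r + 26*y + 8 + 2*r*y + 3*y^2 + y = r*(2*y + 16) + 3*y^2 + 27*y + 24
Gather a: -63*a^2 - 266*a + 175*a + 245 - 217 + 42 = -63*a^2 - 91*a + 70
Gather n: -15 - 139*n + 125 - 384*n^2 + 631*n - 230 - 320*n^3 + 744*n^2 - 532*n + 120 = -320*n^3 + 360*n^2 - 40*n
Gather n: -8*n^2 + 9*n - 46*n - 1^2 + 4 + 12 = -8*n^2 - 37*n + 15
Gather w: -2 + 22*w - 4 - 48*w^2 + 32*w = -48*w^2 + 54*w - 6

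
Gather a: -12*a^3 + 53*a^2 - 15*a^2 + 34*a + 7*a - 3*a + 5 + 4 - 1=-12*a^3 + 38*a^2 + 38*a + 8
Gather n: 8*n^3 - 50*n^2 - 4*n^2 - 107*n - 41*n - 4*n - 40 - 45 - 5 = 8*n^3 - 54*n^2 - 152*n - 90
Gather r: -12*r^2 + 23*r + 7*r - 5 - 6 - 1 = -12*r^2 + 30*r - 12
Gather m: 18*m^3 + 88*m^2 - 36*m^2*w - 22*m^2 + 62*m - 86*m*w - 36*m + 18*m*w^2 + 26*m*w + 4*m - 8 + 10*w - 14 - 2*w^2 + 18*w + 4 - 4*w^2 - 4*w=18*m^3 + m^2*(66 - 36*w) + m*(18*w^2 - 60*w + 30) - 6*w^2 + 24*w - 18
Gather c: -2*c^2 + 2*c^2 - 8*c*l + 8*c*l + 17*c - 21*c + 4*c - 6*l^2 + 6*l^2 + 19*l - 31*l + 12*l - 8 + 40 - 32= 0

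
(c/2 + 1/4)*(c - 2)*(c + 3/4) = c^3/2 - 3*c^2/8 - 17*c/16 - 3/8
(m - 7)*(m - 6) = m^2 - 13*m + 42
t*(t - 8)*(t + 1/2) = t^3 - 15*t^2/2 - 4*t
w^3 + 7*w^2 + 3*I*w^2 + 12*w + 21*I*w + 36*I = (w + 3)*(w + 4)*(w + 3*I)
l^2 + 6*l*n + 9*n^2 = (l + 3*n)^2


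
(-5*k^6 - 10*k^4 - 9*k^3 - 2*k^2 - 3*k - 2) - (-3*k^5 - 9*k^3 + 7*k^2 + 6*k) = -5*k^6 + 3*k^5 - 10*k^4 - 9*k^2 - 9*k - 2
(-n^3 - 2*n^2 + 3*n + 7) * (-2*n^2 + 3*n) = 2*n^5 + n^4 - 12*n^3 - 5*n^2 + 21*n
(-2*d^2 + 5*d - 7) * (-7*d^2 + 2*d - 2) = 14*d^4 - 39*d^3 + 63*d^2 - 24*d + 14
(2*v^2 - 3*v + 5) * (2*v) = 4*v^3 - 6*v^2 + 10*v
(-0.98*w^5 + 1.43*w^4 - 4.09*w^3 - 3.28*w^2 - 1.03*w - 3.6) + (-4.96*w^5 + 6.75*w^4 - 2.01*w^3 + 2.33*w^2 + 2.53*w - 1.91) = -5.94*w^5 + 8.18*w^4 - 6.1*w^3 - 0.95*w^2 + 1.5*w - 5.51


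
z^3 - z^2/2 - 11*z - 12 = (z - 4)*(z + 3/2)*(z + 2)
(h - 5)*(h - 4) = h^2 - 9*h + 20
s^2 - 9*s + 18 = (s - 6)*(s - 3)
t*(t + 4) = t^2 + 4*t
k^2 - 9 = (k - 3)*(k + 3)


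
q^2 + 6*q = q*(q + 6)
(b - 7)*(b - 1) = b^2 - 8*b + 7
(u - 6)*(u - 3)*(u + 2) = u^3 - 7*u^2 + 36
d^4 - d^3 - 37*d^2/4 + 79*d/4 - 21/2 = (d - 2)*(d - 3/2)*(d - 1)*(d + 7/2)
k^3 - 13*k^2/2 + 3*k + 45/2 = (k - 5)*(k - 3)*(k + 3/2)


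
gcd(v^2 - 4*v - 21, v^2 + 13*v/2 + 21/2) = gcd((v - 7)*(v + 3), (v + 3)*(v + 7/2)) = v + 3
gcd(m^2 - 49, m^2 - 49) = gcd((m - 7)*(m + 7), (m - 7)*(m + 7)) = m^2 - 49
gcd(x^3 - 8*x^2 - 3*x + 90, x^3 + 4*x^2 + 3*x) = x + 3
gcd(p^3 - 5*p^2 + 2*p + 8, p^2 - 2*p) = p - 2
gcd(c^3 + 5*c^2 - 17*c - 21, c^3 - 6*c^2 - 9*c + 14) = 1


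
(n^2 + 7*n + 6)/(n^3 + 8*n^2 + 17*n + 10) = (n + 6)/(n^2 + 7*n + 10)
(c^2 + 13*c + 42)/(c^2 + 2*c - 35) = (c + 6)/(c - 5)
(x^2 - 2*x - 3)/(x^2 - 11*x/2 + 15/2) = 2*(x + 1)/(2*x - 5)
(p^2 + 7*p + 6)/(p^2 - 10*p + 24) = (p^2 + 7*p + 6)/(p^2 - 10*p + 24)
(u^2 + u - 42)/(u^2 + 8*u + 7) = (u - 6)/(u + 1)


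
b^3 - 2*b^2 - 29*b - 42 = (b - 7)*(b + 2)*(b + 3)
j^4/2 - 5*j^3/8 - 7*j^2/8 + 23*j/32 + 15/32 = (j/2 + 1/2)*(j - 3/2)*(j - 5/4)*(j + 1/2)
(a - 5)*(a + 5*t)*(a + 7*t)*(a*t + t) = a^4*t + 12*a^3*t^2 - 4*a^3*t + 35*a^2*t^3 - 48*a^2*t^2 - 5*a^2*t - 140*a*t^3 - 60*a*t^2 - 175*t^3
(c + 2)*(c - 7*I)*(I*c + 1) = I*c^3 + 8*c^2 + 2*I*c^2 + 16*c - 7*I*c - 14*I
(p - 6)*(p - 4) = p^2 - 10*p + 24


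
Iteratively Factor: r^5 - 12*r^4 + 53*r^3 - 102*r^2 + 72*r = (r - 4)*(r^4 - 8*r^3 + 21*r^2 - 18*r) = r*(r - 4)*(r^3 - 8*r^2 + 21*r - 18) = r*(r - 4)*(r - 3)*(r^2 - 5*r + 6) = r*(r - 4)*(r - 3)*(r - 2)*(r - 3)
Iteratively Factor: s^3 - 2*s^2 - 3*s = (s + 1)*(s^2 - 3*s) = s*(s + 1)*(s - 3)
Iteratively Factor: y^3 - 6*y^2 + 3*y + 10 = (y + 1)*(y^2 - 7*y + 10) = (y - 2)*(y + 1)*(y - 5)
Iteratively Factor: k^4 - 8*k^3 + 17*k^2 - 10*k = (k - 5)*(k^3 - 3*k^2 + 2*k) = k*(k - 5)*(k^2 - 3*k + 2) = k*(k - 5)*(k - 2)*(k - 1)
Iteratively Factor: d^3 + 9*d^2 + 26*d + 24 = (d + 2)*(d^2 + 7*d + 12) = (d + 2)*(d + 3)*(d + 4)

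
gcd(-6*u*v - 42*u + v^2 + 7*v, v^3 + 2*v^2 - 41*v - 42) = v + 7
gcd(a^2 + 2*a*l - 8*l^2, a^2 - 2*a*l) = a - 2*l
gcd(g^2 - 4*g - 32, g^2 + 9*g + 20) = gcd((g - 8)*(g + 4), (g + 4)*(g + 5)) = g + 4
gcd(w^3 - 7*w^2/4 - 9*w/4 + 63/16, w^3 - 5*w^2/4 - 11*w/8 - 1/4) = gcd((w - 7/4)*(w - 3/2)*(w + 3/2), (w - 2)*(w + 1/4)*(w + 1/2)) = 1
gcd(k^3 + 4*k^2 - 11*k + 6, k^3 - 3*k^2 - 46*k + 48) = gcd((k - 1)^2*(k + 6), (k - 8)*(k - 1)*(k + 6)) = k^2 + 5*k - 6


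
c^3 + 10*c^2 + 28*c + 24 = (c + 2)^2*(c + 6)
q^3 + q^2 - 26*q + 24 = (q - 4)*(q - 1)*(q + 6)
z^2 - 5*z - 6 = (z - 6)*(z + 1)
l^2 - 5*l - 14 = (l - 7)*(l + 2)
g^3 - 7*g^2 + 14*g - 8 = (g - 4)*(g - 2)*(g - 1)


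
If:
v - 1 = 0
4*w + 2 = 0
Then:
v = 1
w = -1/2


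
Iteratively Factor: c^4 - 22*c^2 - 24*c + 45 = (c - 5)*(c^3 + 5*c^2 + 3*c - 9) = (c - 5)*(c + 3)*(c^2 + 2*c - 3) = (c - 5)*(c - 1)*(c + 3)*(c + 3)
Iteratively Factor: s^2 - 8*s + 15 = (s - 5)*(s - 3)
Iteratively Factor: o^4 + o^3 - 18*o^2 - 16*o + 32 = (o + 2)*(o^3 - o^2 - 16*o + 16) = (o - 1)*(o + 2)*(o^2 - 16) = (o - 1)*(o + 2)*(o + 4)*(o - 4)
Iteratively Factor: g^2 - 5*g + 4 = (g - 4)*(g - 1)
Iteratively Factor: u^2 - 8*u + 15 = (u - 3)*(u - 5)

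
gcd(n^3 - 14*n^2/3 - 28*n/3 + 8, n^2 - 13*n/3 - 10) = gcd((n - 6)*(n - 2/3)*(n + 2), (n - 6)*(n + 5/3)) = n - 6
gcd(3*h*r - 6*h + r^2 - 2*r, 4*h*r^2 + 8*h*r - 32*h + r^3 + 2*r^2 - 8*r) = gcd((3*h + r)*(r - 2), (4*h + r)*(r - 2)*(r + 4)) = r - 2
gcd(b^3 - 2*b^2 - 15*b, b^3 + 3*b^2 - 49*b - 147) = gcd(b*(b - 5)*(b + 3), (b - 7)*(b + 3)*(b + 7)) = b + 3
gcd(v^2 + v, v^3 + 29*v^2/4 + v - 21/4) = v + 1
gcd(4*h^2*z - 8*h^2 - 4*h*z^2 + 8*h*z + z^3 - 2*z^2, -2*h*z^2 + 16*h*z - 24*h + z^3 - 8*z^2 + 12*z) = -2*h*z + 4*h + z^2 - 2*z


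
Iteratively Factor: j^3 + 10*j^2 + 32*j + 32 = (j + 4)*(j^2 + 6*j + 8) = (j + 4)^2*(j + 2)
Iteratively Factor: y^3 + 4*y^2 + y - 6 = (y - 1)*(y^2 + 5*y + 6) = (y - 1)*(y + 2)*(y + 3)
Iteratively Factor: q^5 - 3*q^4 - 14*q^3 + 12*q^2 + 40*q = (q - 5)*(q^4 + 2*q^3 - 4*q^2 - 8*q) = (q - 5)*(q + 2)*(q^3 - 4*q) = (q - 5)*(q - 2)*(q + 2)*(q^2 + 2*q) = q*(q - 5)*(q - 2)*(q + 2)*(q + 2)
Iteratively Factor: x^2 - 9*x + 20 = (x - 5)*(x - 4)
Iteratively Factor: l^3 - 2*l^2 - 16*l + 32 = (l + 4)*(l^2 - 6*l + 8) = (l - 2)*(l + 4)*(l - 4)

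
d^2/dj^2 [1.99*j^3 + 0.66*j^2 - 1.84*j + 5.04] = 11.94*j + 1.32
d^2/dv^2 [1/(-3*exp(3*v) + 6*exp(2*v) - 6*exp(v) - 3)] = (-2*(3*exp(2*v) - 4*exp(v) + 2)^2*exp(v) + (9*exp(2*v) - 8*exp(v) + 2)*(exp(3*v) - 2*exp(2*v) + 2*exp(v) + 1))*exp(v)/(3*(exp(3*v) - 2*exp(2*v) + 2*exp(v) + 1)^3)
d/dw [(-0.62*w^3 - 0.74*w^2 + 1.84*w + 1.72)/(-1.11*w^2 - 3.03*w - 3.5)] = (0.6882*w^4 + 3.7572*w^3 + 10.7946*w^2 + 8.9984*w - 1.2284)/(1.2321*w^4 + 6.7266*w^3 + 16.9509*w^2 + 21.21*w + 12.25)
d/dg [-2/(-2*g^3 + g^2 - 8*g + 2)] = 4*(-3*g^2 + g - 4)/(2*g^3 - g^2 + 8*g - 2)^2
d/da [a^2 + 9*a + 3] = 2*a + 9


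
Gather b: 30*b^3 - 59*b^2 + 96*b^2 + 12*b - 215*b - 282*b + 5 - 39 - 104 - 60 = 30*b^3 + 37*b^2 - 485*b - 198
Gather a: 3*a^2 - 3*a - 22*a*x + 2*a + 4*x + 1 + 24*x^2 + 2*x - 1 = 3*a^2 + a*(-22*x - 1) + 24*x^2 + 6*x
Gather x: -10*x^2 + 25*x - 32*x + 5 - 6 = -10*x^2 - 7*x - 1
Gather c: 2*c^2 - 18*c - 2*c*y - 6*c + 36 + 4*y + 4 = 2*c^2 + c*(-2*y - 24) + 4*y + 40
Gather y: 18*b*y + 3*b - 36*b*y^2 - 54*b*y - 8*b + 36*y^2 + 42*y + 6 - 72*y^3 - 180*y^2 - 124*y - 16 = -5*b - 72*y^3 + y^2*(-36*b - 144) + y*(-36*b - 82) - 10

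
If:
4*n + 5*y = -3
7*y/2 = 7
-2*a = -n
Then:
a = -13/8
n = -13/4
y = 2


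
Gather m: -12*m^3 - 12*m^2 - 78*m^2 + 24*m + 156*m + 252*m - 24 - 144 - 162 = -12*m^3 - 90*m^2 + 432*m - 330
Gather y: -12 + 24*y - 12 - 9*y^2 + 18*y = -9*y^2 + 42*y - 24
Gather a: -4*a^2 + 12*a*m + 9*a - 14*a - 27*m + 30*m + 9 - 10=-4*a^2 + a*(12*m - 5) + 3*m - 1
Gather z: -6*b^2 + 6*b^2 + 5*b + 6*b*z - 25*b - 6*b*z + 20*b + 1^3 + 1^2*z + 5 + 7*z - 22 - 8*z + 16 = 0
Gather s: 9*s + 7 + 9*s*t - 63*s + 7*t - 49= s*(9*t - 54) + 7*t - 42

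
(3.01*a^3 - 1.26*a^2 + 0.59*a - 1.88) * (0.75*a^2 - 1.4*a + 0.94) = 2.2575*a^5 - 5.159*a^4 + 5.0359*a^3 - 3.4204*a^2 + 3.1866*a - 1.7672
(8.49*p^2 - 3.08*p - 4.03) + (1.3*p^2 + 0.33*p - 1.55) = 9.79*p^2 - 2.75*p - 5.58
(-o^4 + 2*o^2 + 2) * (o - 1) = -o^5 + o^4 + 2*o^3 - 2*o^2 + 2*o - 2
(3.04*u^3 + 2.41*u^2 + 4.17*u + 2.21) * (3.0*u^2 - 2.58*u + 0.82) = 9.12*u^5 - 0.6132*u^4 + 8.785*u^3 - 2.1524*u^2 - 2.2824*u + 1.8122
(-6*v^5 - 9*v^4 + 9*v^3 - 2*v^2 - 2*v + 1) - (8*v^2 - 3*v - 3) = -6*v^5 - 9*v^4 + 9*v^3 - 10*v^2 + v + 4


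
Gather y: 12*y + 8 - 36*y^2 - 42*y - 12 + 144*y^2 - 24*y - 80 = 108*y^2 - 54*y - 84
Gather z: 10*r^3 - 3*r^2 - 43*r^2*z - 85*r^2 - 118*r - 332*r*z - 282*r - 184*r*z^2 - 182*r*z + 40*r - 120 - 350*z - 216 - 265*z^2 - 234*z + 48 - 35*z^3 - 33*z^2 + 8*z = 10*r^3 - 88*r^2 - 360*r - 35*z^3 + z^2*(-184*r - 298) + z*(-43*r^2 - 514*r - 576) - 288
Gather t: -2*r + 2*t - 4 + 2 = -2*r + 2*t - 2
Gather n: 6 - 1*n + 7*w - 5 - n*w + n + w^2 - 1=-n*w + w^2 + 7*w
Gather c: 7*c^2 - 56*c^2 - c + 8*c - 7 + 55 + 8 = -49*c^2 + 7*c + 56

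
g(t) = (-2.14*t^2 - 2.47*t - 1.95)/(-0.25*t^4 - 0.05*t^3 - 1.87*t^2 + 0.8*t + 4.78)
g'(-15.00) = 0.00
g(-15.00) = 0.03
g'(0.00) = -0.45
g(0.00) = -0.41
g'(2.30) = -2.19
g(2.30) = 1.74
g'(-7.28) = 0.03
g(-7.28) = 0.12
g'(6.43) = -0.06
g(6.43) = 0.21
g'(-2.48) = 0.26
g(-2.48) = 0.52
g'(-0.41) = 0.01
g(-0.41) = -0.31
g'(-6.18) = 0.04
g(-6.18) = 0.16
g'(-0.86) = 1.41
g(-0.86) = -0.54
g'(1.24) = -13.67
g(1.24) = -3.76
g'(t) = (-4.28*t - 2.47)/(-0.25*t^4 - 0.05*t^3 - 1.87*t^2 + 0.8*t + 4.78) + (-2.14*t^2 - 2.47*t - 1.95)*(1.0*t^3 + 0.15*t^2 + 3.74*t - 0.8)/(-0.25*t^4 - 0.05*t^3 - 1.87*t^2 + 0.8*t + 4.78)^2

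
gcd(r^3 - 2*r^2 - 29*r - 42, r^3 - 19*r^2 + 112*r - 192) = 1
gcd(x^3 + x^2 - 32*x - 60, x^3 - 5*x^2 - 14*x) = x + 2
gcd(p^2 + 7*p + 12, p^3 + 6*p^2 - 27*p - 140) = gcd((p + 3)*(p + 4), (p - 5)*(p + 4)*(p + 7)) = p + 4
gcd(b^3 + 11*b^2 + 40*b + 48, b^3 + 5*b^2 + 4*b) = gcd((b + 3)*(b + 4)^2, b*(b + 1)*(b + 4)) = b + 4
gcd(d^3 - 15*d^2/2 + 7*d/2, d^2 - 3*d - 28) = d - 7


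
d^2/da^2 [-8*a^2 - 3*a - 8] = -16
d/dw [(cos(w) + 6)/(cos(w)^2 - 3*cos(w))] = (sin(w) - 18*sin(w)/cos(w)^2 + 12*tan(w))/(cos(w) - 3)^2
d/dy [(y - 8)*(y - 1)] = 2*y - 9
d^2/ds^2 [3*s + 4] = 0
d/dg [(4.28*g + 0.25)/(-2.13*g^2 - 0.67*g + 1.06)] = (9.1164*g^2 + 1.065*g + 4.7043)/(4.5369*g^4 + 2.8542*g^3 - 4.0667*g^2 - 1.4204*g + 1.1236)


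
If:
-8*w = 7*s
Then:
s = -8*w/7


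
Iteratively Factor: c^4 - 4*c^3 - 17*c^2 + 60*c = (c + 4)*(c^3 - 8*c^2 + 15*c) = (c - 3)*(c + 4)*(c^2 - 5*c) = (c - 5)*(c - 3)*(c + 4)*(c)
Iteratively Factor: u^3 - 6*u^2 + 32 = (u - 4)*(u^2 - 2*u - 8) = (u - 4)^2*(u + 2)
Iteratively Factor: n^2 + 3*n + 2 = (n + 1)*(n + 2)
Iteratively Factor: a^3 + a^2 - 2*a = (a)*(a^2 + a - 2) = a*(a - 1)*(a + 2)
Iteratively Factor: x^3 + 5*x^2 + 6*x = (x)*(x^2 + 5*x + 6) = x*(x + 2)*(x + 3)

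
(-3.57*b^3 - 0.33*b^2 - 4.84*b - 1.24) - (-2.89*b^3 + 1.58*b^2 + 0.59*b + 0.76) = -0.68*b^3 - 1.91*b^2 - 5.43*b - 2.0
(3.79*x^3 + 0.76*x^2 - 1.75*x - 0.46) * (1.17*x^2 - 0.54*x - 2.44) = 4.4343*x^5 - 1.1574*x^4 - 11.7055*x^3 - 1.4476*x^2 + 4.5184*x + 1.1224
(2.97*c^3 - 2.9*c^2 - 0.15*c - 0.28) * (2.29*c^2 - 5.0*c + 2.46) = 6.8013*c^5 - 21.491*c^4 + 21.4627*c^3 - 7.0252*c^2 + 1.031*c - 0.6888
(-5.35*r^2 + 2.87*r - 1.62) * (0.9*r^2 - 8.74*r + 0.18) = -4.815*r^4 + 49.342*r^3 - 27.5048*r^2 + 14.6754*r - 0.2916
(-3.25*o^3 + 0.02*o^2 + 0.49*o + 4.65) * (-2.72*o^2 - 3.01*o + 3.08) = 8.84*o^5 + 9.7281*o^4 - 11.403*o^3 - 14.0613*o^2 - 12.4873*o + 14.322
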